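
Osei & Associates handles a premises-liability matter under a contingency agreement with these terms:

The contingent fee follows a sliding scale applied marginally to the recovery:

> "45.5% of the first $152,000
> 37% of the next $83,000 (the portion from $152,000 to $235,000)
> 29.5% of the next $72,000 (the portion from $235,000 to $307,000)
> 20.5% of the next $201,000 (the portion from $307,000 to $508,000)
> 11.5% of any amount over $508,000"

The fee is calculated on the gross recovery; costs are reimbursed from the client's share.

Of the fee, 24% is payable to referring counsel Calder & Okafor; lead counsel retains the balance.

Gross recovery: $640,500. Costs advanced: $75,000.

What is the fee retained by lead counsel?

$134,939.90

Fee base is the gross recovery, $640,500; costs are reimbursed separately.
First $152,000 at 45.5% = $69,160.00
Next $83,000 at 37% = $30,710.00
Next $72,000 at 29.5% = $21,240.00
Next $201,000 at 20.5% = $41,205.00
Remaining $132,500 at 11.5% = $15,237.50
Fee: $69,160.00 + $30,710.00 + $21,240.00 + $41,205.00 + $15,237.50 = $177,552.50
Referral share: 24% of $177,552.50 = $42,612.60; lead counsel retains $177,552.50 − $42,612.60 = $134,939.90.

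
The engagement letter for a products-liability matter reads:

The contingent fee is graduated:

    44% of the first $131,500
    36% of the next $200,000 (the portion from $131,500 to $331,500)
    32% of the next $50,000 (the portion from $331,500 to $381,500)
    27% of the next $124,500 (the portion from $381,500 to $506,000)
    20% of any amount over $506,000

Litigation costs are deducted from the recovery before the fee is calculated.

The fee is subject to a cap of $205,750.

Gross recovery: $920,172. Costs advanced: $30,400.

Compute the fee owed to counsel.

Fee base (net of costs): $920,172 − $30,400 = $889,772
First $131,500 at 44% = $57,860.00
Next $200,000 at 36% = $72,000.00
Next $50,000 at 32% = $16,000.00
Next $124,500 at 27% = $33,615.00
Remaining $383,772 at 20% = $76,754.40
Fee: $57,860.00 + $72,000.00 + $16,000.00 + $33,615.00 + $76,754.40 = $256,229.40
$256,229.40 exceeds the $205,750 cap, so the fee is capped at $205,750.00.

$205,750.00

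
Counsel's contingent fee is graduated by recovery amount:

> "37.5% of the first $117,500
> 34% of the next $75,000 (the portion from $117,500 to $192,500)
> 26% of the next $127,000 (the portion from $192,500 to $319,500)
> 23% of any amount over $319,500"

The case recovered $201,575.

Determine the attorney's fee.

First $117,500 at 37.5% = $44,062.50
Next $75,000 at 34% = $25,500.00
Remaining $9,075 at 26% = $2,359.50
Fee: $44,062.50 + $25,500.00 + $2,359.50 = $71,922.00

$71,922.00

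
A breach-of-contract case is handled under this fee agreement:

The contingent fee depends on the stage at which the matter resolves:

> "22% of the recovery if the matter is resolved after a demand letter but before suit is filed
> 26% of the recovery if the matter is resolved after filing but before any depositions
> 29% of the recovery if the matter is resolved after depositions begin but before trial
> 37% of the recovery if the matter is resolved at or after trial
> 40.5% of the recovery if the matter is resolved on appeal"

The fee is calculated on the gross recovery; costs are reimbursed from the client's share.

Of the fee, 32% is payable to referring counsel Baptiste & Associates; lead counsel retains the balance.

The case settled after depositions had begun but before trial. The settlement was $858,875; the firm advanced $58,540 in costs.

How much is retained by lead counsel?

Fee base is the gross recovery, $858,875; costs are reimbursed separately.
The matter settled after depositions had begun but before trial, so the 29% rate applies.
$858,875 × 29% = $249,073.75
Referral share: 32% of $249,073.75 = $79,703.60; lead counsel retains $249,073.75 − $79,703.60 = $169,370.15.

$169,370.15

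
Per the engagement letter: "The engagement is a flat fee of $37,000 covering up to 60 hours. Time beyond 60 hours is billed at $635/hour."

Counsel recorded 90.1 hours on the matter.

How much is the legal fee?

Flat fee: $37,000.00
Excess hours: 90.1 − 60 = 30.1
Overrun: 30.1 × $635 = $19,113.50
Total: $37,000.00 + $19,113.50 = $56,113.50

$56,113.50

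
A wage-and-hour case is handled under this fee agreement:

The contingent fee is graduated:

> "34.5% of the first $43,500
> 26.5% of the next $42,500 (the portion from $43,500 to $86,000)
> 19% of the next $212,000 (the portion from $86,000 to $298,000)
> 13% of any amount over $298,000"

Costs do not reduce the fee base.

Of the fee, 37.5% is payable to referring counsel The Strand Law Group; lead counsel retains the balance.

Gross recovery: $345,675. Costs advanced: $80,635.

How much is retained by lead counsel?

$45,467.34

Fee base is the gross recovery, $345,675; costs are reimbursed separately.
First $43,500 at 34.5% = $15,007.50
Next $42,500 at 26.5% = $11,262.50
Next $212,000 at 19% = $40,280.00
Remaining $47,675 at 13% = $6,197.75
Fee: $15,007.50 + $11,262.50 + $40,280.00 + $6,197.75 = $72,747.75
Referral share: 37.5% of $72,747.75 = $27,280.41; lead counsel retains $72,747.75 − $27,280.41 = $45,467.34.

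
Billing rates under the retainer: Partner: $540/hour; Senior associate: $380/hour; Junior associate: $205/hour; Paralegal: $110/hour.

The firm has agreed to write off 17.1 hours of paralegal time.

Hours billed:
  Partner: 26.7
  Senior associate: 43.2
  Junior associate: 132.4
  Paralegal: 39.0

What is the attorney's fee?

$60,385.00

Partner: 26.7 × $540 = $14,418.00
Senior associate: 43.2 × $380 = $16,416.00
Junior associate: 132.4 × $205 = $27,142.00
Paralegal: 39.0 × $110 = $4,290.00
Subtotal: $62,266.00
Write-off: 17.1 × $110 = $1,881.00
Total: $62,266.00 − $1,881.00 = $60,385.00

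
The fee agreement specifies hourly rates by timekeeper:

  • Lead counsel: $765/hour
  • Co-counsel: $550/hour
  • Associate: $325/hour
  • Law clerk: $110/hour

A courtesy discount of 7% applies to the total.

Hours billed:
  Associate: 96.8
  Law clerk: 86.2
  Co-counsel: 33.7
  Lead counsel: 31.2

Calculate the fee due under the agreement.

Lead counsel: 31.2 × $765 = $23,868.00
Co-counsel: 33.7 × $550 = $18,535.00
Associate: 96.8 × $325 = $31,460.00
Law clerk: 86.2 × $110 = $9,482.00
Subtotal: $83,345.00
Less 7% discount: −$5,834.15
Total: $83,345.00 − $5,834.15 = $77,510.85

$77,510.85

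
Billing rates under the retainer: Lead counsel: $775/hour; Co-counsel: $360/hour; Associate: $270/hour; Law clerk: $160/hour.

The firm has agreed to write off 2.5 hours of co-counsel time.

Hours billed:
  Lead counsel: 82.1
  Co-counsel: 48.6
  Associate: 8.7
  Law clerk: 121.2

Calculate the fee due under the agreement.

Lead counsel: 82.1 × $775 = $63,627.50
Co-counsel: 48.6 × $360 = $17,496.00
Associate: 8.7 × $270 = $2,349.00
Law clerk: 121.2 × $160 = $19,392.00
Subtotal: $102,864.50
Write-off: 2.5 × $360 = $900.00
Total: $102,864.50 − $900.00 = $101,964.50

$101,964.50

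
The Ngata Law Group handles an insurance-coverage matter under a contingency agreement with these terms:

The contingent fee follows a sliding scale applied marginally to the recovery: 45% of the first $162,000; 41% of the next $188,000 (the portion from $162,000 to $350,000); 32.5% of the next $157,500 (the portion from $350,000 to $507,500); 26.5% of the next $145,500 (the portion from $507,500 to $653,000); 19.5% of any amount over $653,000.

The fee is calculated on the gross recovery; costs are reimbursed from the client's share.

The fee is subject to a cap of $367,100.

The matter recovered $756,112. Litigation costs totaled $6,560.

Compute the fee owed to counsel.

$259,831.84

Fee base is the gross recovery, $756,112; costs are reimbursed separately.
First $162,000 at 45% = $72,900.00
Next $188,000 at 41% = $77,080.00
Next $157,500 at 32.5% = $51,187.50
Next $145,500 at 26.5% = $38,557.50
Remaining $103,112 at 19.5% = $20,106.84
Fee: $72,900.00 + $77,080.00 + $51,187.50 + $38,557.50 + $20,106.84 = $259,831.84
$259,831.84 is under the $367,100 cap.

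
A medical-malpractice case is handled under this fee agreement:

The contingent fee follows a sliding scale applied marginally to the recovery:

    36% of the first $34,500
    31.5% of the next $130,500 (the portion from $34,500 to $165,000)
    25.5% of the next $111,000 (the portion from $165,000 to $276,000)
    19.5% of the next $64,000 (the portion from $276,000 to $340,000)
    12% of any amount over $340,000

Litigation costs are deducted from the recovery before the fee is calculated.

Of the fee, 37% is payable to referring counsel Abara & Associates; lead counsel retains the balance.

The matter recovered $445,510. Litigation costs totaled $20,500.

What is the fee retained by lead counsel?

$65,843.63

Fee base (net of costs): $445,510 − $20,500 = $425,010
First $34,500 at 36% = $12,420.00
Next $130,500 at 31.5% = $41,107.50
Next $111,000 at 25.5% = $28,305.00
Next $64,000 at 19.5% = $12,480.00
Remaining $85,010 at 12% = $10,201.20
Fee: $12,420.00 + $41,107.50 + $28,305.00 + $12,480.00 + $10,201.20 = $104,513.70
Referral share: 37% of $104,513.70 = $38,670.07; lead counsel retains $104,513.70 − $38,670.07 = $65,843.63.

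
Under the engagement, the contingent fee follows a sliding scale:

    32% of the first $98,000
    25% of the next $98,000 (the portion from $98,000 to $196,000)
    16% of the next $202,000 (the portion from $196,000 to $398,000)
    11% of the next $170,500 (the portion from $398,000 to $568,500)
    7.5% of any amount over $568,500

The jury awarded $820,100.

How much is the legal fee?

First $98,000 at 32% = $31,360.00
Next $98,000 at 25% = $24,500.00
Next $202,000 at 16% = $32,320.00
Next $170,500 at 11% = $18,755.00
Remaining $251,600 at 7.5% = $18,870.00
Fee: $31,360.00 + $24,500.00 + $32,320.00 + $18,755.00 + $18,870.00 = $125,805.00

$125,805.00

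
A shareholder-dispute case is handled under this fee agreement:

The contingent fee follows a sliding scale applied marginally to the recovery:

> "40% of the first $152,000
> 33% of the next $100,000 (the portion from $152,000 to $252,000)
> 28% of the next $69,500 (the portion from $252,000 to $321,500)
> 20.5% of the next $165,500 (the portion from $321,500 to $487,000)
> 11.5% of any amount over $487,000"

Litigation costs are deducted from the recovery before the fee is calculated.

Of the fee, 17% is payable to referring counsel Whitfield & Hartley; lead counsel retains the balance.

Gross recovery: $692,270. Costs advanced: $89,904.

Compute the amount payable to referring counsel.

$27,277.28

Fee base (net of costs): $692,270 − $89,904 = $602,366
First $152,000 at 40% = $60,800.00
Next $100,000 at 33% = $33,000.00
Next $69,500 at 28% = $19,460.00
Next $165,500 at 20.5% = $33,927.50
Remaining $115,366 at 11.5% = $13,267.09
Fee: $60,800.00 + $33,000.00 + $19,460.00 + $33,927.50 + $13,267.09 = $160,454.59
Referral share: 17% of $160,454.59 = $27,277.28; lead counsel retains $160,454.59 − $27,277.28 = $133,177.31.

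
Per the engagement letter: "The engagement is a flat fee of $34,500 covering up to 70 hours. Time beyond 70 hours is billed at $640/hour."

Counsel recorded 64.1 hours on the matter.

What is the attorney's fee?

$34,500.00

64.1 hours is within the 70-hour scope; only the flat fee applies.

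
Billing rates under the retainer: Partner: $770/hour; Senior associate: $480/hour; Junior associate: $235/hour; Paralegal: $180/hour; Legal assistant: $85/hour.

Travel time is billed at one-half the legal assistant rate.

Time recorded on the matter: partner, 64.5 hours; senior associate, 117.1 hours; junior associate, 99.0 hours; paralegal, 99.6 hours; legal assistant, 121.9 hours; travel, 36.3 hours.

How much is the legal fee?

Partner: 64.5 × $770 = $49,665.00
Senior associate: 117.1 × $480 = $56,208.00
Junior associate: 99.0 × $235 = $23,265.00
Paralegal: 99.6 × $180 = $17,928.00
Legal assistant: 121.9 × $85 = $10,361.50
Subtotal: $49,665.00 + $56,208.00 + $23,265.00 + $17,928.00 + $10,361.50 = $157,427.50
Travel: 36.3 × ($85 ÷ 2) = 36.3 × $42.50 = $1,542.75
Total: $157,427.50 + $1,542.75 = $158,970.25

$158,970.25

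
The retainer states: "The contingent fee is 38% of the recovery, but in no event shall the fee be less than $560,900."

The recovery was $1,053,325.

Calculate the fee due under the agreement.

38% of $1,053,325 = $400,263.50
That is below the $560,900 minimum, so the minimum applies.

$560,900.00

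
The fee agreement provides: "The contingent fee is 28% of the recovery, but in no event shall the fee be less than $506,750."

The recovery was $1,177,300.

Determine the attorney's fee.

28% of $1,177,300 = $329,644.00
That is below the $506,750 minimum, so the minimum applies.

$506,750.00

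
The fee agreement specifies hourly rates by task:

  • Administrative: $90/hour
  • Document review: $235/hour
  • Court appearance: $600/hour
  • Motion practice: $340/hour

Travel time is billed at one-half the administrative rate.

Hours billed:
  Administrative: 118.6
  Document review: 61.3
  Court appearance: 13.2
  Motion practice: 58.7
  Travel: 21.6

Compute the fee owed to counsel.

Administrative: 118.6 × $90 = $10,674.00
Document review: 61.3 × $235 = $14,405.50
Court appearance: 13.2 × $600 = $7,920.00
Motion practice: 58.7 × $340 = $19,958.00
Subtotal: $10,674.00 + $14,405.50 + $7,920.00 + $19,958.00 = $52,957.50
Travel: 21.6 × ($90 ÷ 2) = 21.6 × $45.00 = $972.00
Total: $52,957.50 + $972.00 = $53,929.50

$53,929.50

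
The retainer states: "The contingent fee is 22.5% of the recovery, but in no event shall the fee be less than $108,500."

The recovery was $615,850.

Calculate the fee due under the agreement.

$138,566.25

22.5% of $615,850 = $138,566.25
That exceeds the $108,500 minimum.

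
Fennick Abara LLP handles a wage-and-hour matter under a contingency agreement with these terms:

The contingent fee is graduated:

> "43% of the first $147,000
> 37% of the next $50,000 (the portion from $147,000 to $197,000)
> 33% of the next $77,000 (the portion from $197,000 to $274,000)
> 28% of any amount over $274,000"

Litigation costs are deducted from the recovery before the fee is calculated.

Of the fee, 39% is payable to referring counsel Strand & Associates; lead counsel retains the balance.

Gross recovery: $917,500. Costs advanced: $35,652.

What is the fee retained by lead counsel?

$169,163.64

Fee base (net of costs): $917,500 − $35,652 = $881,848
First $147,000 at 43% = $63,210.00
Next $50,000 at 37% = $18,500.00
Next $77,000 at 33% = $25,410.00
Remaining $607,848 at 28% = $170,197.44
Fee: $63,210.00 + $18,500.00 + $25,410.00 + $170,197.44 = $277,317.44
Referral share: 39% of $277,317.44 = $108,153.80; lead counsel retains $277,317.44 − $108,153.80 = $169,163.64.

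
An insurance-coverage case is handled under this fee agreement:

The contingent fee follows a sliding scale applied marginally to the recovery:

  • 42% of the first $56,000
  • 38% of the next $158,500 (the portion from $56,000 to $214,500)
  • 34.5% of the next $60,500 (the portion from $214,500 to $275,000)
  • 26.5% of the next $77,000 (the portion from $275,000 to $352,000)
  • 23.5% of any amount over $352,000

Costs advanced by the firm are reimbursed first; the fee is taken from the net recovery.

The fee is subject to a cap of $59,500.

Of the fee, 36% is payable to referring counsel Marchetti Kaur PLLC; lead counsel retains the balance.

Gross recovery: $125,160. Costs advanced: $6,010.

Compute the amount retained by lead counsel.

Fee base (net of costs): $125,160 − $6,010 = $119,150
First $56,000 at 42% = $23,520.00
Remaining $63,150 at 38% = $23,997.00
Fee: $23,520.00 + $23,997.00 = $47,517.00
$47,517.00 is under the $59,500 cap.
Referral share: 36% of $47,517.00 = $17,106.12; lead counsel retains $47,517.00 − $17,106.12 = $30,410.88.

$30,410.88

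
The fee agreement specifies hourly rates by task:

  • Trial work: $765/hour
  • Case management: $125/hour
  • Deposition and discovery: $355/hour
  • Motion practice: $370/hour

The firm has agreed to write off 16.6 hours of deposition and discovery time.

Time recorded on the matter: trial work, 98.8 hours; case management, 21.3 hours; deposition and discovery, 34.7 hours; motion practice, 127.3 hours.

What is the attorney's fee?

Trial work: 98.8 × $765 = $75,582.00
Case management: 21.3 × $125 = $2,662.50
Deposition and discovery: 34.7 × $355 = $12,318.50
Motion practice: 127.3 × $370 = $47,101.00
Subtotal: $137,664.00
Write-off: 16.6 × $355 = $5,893.00
Total: $137,664.00 − $5,893.00 = $131,771.00

$131,771.00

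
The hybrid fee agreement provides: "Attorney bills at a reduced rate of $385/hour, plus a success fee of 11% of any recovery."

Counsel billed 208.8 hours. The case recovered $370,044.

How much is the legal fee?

Hourly: 208.8 × $385 = $80,388.00
Success fee: 11% of $370,044 = $40,704.84
Total: $80,388.00 + $40,704.84 = $121,092.84

$121,092.84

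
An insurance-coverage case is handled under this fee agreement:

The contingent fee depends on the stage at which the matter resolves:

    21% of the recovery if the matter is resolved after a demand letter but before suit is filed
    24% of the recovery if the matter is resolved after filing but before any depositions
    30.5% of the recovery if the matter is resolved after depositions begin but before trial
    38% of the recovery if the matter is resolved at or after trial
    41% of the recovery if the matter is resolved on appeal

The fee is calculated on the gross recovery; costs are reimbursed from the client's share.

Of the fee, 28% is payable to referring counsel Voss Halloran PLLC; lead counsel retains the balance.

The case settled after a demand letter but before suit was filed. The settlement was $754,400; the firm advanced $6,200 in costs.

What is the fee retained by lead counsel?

$114,065.28

Fee base is the gross recovery, $754,400; costs are reimbursed separately.
The matter settled after a demand letter but before suit was filed, so the 21% rate applies.
$754,400 × 21% = $158,424.00
Referral share: 28% of $158,424.00 = $44,358.72; lead counsel retains $158,424.00 − $44,358.72 = $114,065.28.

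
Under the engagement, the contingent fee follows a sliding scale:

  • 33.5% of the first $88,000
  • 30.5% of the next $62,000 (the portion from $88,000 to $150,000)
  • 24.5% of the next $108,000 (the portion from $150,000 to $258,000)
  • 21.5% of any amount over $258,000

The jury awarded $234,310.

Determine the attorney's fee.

$69,045.95

First $88,000 at 33.5% = $29,480.00
Next $62,000 at 30.5% = $18,910.00
Remaining $84,310 at 24.5% = $20,655.95
Fee: $29,480.00 + $18,910.00 + $20,655.95 = $69,045.95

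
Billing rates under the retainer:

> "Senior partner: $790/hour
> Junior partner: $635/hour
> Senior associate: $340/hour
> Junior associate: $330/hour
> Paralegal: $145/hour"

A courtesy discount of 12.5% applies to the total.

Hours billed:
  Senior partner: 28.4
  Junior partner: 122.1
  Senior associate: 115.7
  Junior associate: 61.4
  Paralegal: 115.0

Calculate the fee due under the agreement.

$154,213.94

Senior partner: 28.4 × $790 = $22,436.00
Junior partner: 122.1 × $635 = $77,533.50
Senior associate: 115.7 × $340 = $39,338.00
Junior associate: 61.4 × $330 = $20,262.00
Paralegal: 115.0 × $145 = $16,675.00
Subtotal: $176,244.50
Less 12.5% discount: −$22,030.56
Total: $176,244.50 − $22,030.56 = $154,213.94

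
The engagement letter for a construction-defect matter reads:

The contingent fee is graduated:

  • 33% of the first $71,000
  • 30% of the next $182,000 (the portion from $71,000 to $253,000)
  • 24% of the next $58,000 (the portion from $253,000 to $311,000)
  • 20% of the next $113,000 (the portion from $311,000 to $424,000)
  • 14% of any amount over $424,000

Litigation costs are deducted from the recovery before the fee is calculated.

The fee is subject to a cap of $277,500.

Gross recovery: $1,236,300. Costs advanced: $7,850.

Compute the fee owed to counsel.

$227,173.00

Fee base (net of costs): $1,236,300 − $7,850 = $1,228,450
First $71,000 at 33% = $23,430.00
Next $182,000 at 30% = $54,600.00
Next $58,000 at 24% = $13,920.00
Next $113,000 at 20% = $22,600.00
Remaining $804,450 at 14% = $112,623.00
Fee: $23,430.00 + $54,600.00 + $13,920.00 + $22,600.00 + $112,623.00 = $227,173.00
$227,173.00 is under the $277,500 cap.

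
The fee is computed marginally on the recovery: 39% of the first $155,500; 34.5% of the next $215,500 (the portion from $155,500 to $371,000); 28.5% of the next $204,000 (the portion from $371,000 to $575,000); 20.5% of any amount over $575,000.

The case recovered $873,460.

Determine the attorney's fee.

$254,316.80

First $155,500 at 39% = $60,645.00
Next $215,500 at 34.5% = $74,347.50
Next $204,000 at 28.5% = $58,140.00
Remaining $298,460 at 20.5% = $61,184.30
Fee: $60,645.00 + $74,347.50 + $58,140.00 + $61,184.30 = $254,316.80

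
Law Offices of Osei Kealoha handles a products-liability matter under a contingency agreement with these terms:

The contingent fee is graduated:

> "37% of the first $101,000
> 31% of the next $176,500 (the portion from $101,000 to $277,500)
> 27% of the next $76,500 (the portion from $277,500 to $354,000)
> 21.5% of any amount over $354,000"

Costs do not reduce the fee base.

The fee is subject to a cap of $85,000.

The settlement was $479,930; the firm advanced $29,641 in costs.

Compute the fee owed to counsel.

$85,000.00

Fee base is the gross recovery, $479,930; costs are reimbursed separately.
First $101,000 at 37% = $37,370.00
Next $176,500 at 31% = $54,715.00
Next $76,500 at 27% = $20,655.00
Remaining $125,930 at 21.5% = $27,074.95
Fee: $37,370.00 + $54,715.00 + $20,655.00 + $27,074.95 = $139,814.95
$139,814.95 exceeds the $85,000 cap, so the fee is capped at $85,000.00.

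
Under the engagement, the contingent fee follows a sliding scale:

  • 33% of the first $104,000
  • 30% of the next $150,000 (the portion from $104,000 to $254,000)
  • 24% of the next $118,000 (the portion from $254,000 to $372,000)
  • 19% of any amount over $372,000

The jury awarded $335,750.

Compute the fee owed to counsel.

First $104,000 at 33% = $34,320.00
Next $150,000 at 30% = $45,000.00
Remaining $81,750 at 24% = $19,620.00
Fee: $34,320.00 + $45,000.00 + $19,620.00 = $98,940.00

$98,940.00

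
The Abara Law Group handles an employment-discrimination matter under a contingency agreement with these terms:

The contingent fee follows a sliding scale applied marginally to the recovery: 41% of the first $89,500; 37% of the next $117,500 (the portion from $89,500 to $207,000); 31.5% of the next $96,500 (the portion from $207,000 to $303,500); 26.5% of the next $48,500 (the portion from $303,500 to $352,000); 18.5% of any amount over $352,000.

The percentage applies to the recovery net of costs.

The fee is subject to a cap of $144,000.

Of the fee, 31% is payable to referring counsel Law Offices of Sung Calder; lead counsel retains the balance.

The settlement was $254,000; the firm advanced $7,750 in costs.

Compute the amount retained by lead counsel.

$63,848.29

Fee base (net of costs): $254,000 − $7,750 = $246,250
First $89,500 at 41% = $36,695.00
Next $117,500 at 37% = $43,475.00
Remaining $39,250 at 31.5% = $12,363.75
Fee: $36,695.00 + $43,475.00 + $12,363.75 = $92,533.75
$92,533.75 is under the $144,000 cap.
Referral share: 31% of $92,533.75 = $28,685.46; lead counsel retains $92,533.75 − $28,685.46 = $63,848.29.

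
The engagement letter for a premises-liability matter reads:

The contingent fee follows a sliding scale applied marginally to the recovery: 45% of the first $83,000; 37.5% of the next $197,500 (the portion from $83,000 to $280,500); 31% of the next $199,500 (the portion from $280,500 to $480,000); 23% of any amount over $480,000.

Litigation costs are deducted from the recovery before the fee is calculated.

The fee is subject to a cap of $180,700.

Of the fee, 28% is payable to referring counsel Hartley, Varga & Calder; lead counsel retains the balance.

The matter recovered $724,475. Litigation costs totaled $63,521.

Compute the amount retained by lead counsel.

$130,104.00

Fee base (net of costs): $724,475 − $63,521 = $660,954
First $83,000 at 45% = $37,350.00
Next $197,500 at 37.5% = $74,062.50
Next $199,500 at 31% = $61,845.00
Remaining $180,954 at 23% = $41,619.42
Fee: $37,350.00 + $74,062.50 + $61,845.00 + $41,619.42 = $214,876.92
$214,876.92 exceeds the $180,700 cap, so the fee is capped at $180,700.00.
Referral share: 28% of $180,700.00 = $50,596.00; lead counsel retains $180,700.00 − $50,596.00 = $130,104.00.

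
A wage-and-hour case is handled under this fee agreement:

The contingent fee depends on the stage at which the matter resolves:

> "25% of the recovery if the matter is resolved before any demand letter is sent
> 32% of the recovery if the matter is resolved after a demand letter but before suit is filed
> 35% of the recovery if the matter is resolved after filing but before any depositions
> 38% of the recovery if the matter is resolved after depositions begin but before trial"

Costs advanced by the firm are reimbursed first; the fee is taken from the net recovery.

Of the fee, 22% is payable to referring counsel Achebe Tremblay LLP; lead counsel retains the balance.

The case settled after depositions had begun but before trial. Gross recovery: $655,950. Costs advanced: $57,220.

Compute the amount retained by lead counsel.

Fee base (net of costs): $655,950 − $57,220 = $598,730
The matter settled after depositions had begun but before trial, so the 38% rate applies.
$598,730 × 38% = $227,517.40
Referral share: 22% of $227,517.40 = $50,053.83; lead counsel retains $227,517.40 − $50,053.83 = $177,463.57.

$177,463.57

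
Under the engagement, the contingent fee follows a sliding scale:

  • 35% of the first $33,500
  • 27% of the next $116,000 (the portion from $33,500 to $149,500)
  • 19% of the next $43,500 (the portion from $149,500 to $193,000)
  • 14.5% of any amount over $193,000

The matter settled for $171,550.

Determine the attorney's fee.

First $33,500 at 35% = $11,725.00
Next $116,000 at 27% = $31,320.00
Remaining $22,050 at 19% = $4,189.50
Fee: $11,725.00 + $31,320.00 + $4,189.50 = $47,234.50

$47,234.50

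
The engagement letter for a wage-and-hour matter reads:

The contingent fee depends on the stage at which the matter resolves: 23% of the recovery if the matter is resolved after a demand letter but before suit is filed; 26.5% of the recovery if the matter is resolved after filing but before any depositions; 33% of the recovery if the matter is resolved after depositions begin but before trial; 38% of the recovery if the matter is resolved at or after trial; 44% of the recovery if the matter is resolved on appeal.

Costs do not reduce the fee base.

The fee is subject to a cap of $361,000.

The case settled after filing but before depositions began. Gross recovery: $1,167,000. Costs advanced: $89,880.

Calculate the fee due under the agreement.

$309,255.00

Fee base is the gross recovery, $1,167,000; costs are reimbursed separately.
The matter settled after filing but before depositions began, so the 26.5% rate applies.
$1,167,000 × 26.5% = $309,255.00
$309,255.00 is under the $361,000 cap.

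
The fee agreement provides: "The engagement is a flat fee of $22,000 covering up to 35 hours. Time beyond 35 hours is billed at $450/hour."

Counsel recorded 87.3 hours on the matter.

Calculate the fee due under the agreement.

Flat fee: $22,000.00
Excess hours: 87.3 − 35 = 52.3
Overrun: 52.3 × $450 = $23,535.00
Total: $22,000.00 + $23,535.00 = $45,535.00

$45,535.00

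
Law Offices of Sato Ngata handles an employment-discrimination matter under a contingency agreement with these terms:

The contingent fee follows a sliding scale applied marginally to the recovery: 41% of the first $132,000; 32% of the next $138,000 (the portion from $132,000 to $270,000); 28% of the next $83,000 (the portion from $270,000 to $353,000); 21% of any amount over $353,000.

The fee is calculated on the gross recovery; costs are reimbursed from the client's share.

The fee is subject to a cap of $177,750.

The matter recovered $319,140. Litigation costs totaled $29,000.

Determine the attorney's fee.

Fee base is the gross recovery, $319,140; costs are reimbursed separately.
First $132,000 at 41% = $54,120.00
Next $138,000 at 32% = $44,160.00
Remaining $49,140 at 28% = $13,759.20
Fee: $54,120.00 + $44,160.00 + $13,759.20 = $112,039.20
$112,039.20 is under the $177,750 cap.

$112,039.20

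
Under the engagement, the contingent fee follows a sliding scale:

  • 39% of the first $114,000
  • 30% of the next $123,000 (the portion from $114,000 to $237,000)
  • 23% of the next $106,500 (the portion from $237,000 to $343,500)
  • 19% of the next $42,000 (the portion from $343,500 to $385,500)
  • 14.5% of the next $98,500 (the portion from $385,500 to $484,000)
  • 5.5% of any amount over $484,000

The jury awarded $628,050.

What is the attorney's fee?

$136,040.25

First $114,000 at 39% = $44,460.00
Next $123,000 at 30% = $36,900.00
Next $106,500 at 23% = $24,495.00
Next $42,000 at 19% = $7,980.00
Next $98,500 at 14.5% = $14,282.50
Remaining $144,050 at 5.5% = $7,922.75
Fee: $44,460.00 + $36,900.00 + $24,495.00 + $7,980.00 + $14,282.50 + $7,922.75 = $136,040.25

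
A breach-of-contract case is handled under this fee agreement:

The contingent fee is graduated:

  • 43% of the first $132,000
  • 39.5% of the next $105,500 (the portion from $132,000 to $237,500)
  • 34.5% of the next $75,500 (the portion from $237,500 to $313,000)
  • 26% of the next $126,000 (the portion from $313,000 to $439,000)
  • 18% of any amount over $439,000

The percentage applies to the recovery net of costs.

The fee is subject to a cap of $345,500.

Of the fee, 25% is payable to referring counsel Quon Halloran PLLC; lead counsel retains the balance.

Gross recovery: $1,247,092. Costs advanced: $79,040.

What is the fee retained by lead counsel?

$216,352.02

Fee base (net of costs): $1,247,092 − $79,040 = $1,168,052
First $132,000 at 43% = $56,760.00
Next $105,500 at 39.5% = $41,672.50
Next $75,500 at 34.5% = $26,047.50
Next $126,000 at 26% = $32,760.00
Remaining $729,052 at 18% = $131,229.36
Fee: $56,760.00 + $41,672.50 + $26,047.50 + $32,760.00 + $131,229.36 = $288,469.36
$288,469.36 is under the $345,500 cap.
Referral share: 25% of $288,469.36 = $72,117.34; lead counsel retains $288,469.36 − $72,117.34 = $216,352.02.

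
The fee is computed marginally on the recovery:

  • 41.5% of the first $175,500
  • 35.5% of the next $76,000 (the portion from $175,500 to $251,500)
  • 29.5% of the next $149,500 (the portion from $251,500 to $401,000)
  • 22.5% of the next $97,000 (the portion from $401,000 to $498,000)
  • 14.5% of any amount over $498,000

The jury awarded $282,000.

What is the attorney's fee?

First $175,500 at 41.5% = $72,832.50
Next $76,000 at 35.5% = $26,980.00
Remaining $30,500 at 29.5% = $8,997.50
Fee: $72,832.50 + $26,980.00 + $8,997.50 = $108,810.00

$108,810.00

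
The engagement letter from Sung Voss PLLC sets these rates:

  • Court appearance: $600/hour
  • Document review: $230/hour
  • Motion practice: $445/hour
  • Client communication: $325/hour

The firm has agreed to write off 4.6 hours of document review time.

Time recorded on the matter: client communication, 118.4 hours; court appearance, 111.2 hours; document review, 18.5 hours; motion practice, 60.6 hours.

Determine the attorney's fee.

$135,364.00

Court appearance: 111.2 × $600 = $66,720.00
Document review: 18.5 × $230 = $4,255.00
Motion practice: 60.6 × $445 = $26,967.00
Client communication: 118.4 × $325 = $38,480.00
Subtotal: $136,422.00
Write-off: 4.6 × $230 = $1,058.00
Total: $136,422.00 − $1,058.00 = $135,364.00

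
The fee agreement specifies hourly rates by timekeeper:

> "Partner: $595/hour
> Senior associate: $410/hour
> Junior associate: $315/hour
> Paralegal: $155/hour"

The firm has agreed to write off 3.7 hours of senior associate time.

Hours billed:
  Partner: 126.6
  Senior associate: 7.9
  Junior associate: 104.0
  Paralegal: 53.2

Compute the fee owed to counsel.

$118,055.00

Partner: 126.6 × $595 = $75,327.00
Senior associate: 7.9 × $410 = $3,239.00
Junior associate: 104.0 × $315 = $32,760.00
Paralegal: 53.2 × $155 = $8,246.00
Subtotal: $119,572.00
Write-off: 3.7 × $410 = $1,517.00
Total: $119,572.00 − $1,517.00 = $118,055.00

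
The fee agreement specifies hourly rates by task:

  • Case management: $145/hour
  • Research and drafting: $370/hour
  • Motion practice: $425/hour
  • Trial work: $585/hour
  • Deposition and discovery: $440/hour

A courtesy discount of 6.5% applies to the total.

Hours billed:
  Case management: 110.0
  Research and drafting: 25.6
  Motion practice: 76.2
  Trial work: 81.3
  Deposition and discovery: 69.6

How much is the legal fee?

$127,152.05

Case management: 110.0 × $145 = $15,950.00
Research and drafting: 25.6 × $370 = $9,472.00
Motion practice: 76.2 × $425 = $32,385.00
Trial work: 81.3 × $585 = $47,560.50
Deposition and discovery: 69.6 × $440 = $30,624.00
Subtotal: $135,991.50
Less 6.5% discount: −$8,839.45
Total: $135,991.50 − $8,839.45 = $127,152.05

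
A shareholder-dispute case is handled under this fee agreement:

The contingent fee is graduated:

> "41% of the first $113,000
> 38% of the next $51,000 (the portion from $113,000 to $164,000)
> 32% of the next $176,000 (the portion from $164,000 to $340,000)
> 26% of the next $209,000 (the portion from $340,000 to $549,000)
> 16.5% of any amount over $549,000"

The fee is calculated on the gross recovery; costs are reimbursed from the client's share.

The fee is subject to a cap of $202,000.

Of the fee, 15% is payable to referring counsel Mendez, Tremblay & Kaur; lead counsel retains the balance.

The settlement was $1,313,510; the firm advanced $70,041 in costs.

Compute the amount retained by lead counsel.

Fee base is the gross recovery, $1,313,510; costs are reimbursed separately.
First $113,000 at 41% = $46,330.00
Next $51,000 at 38% = $19,380.00
Next $176,000 at 32% = $56,320.00
Next $209,000 at 26% = $54,340.00
Remaining $764,510 at 16.5% = $126,144.15
Fee: $46,330.00 + $19,380.00 + $56,320.00 + $54,340.00 + $126,144.15 = $302,514.15
$302,514.15 exceeds the $202,000 cap, so the fee is capped at $202,000.00.
Referral share: 15% of $202,000.00 = $30,300.00; lead counsel retains $202,000.00 − $30,300.00 = $171,700.00.

$171,700.00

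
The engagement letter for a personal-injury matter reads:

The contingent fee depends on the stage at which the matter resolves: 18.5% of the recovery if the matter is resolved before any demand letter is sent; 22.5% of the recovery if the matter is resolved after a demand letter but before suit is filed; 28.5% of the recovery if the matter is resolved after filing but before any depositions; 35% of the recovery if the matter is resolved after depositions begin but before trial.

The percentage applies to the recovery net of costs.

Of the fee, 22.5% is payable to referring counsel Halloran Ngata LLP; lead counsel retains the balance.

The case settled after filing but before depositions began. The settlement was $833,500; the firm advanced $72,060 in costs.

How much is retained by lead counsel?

Fee base (net of costs): $833,500 − $72,060 = $761,440
The matter settled after filing but before depositions began, so the 28.5% rate applies.
$761,440 × 28.5% = $217,010.40
Referral share: 22.5% of $217,010.40 = $48,827.34; lead counsel retains $217,010.40 − $48,827.34 = $168,183.06.

$168,183.06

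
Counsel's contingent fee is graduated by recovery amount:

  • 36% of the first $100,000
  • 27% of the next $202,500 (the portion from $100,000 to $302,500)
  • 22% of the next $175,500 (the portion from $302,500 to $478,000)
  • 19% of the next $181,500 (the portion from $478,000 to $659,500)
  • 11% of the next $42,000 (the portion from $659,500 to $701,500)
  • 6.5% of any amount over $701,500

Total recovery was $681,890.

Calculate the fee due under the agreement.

First $100,000 at 36% = $36,000.00
Next $202,500 at 27% = $54,675.00
Next $175,500 at 22% = $38,610.00
Next $181,500 at 19% = $34,485.00
Remaining $22,390 at 11% = $2,462.90
Fee: $36,000.00 + $54,675.00 + $38,610.00 + $34,485.00 + $2,462.90 = $166,232.90

$166,232.90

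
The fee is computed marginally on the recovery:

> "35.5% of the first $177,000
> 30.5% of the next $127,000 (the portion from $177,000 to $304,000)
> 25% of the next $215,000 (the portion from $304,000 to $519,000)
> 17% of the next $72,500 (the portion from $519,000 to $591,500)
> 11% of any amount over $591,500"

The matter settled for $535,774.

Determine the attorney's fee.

First $177,000 at 35.5% = $62,835.00
Next $127,000 at 30.5% = $38,735.00
Next $215,000 at 25% = $53,750.00
Remaining $16,774 at 17% = $2,851.58
Fee: $62,835.00 + $38,735.00 + $53,750.00 + $2,851.58 = $158,171.58

$158,171.58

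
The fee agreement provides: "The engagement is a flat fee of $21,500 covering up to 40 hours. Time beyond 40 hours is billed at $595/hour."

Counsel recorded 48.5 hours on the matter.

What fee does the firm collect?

Flat fee: $21,500.00
Excess hours: 48.5 − 40 = 8.5
Overrun: 8.5 × $595 = $5,057.50
Total: $21,500.00 + $5,057.50 = $26,557.50

$26,557.50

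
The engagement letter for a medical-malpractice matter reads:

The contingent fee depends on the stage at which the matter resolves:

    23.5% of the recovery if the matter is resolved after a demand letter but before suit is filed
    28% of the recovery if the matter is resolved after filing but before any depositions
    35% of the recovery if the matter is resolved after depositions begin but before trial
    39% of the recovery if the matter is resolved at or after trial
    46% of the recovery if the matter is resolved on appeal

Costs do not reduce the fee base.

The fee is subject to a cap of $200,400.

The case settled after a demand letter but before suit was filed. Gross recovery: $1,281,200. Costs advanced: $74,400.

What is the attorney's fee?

$200,400.00

Fee base is the gross recovery, $1,281,200; costs are reimbursed separately.
The matter settled after a demand letter but before suit was filed, so the 23.5% rate applies.
$1,281,200 × 23.5% = $301,082.00
$301,082.00 exceeds the $200,400 cap, so the fee is capped at $200,400.00.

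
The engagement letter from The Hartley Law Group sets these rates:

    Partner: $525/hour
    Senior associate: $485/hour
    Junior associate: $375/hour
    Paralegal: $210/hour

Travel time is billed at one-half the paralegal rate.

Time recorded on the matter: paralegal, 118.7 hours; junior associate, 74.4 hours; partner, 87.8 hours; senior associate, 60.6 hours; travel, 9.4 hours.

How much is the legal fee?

$129,300.00

Partner: 87.8 × $525 = $46,095.00
Senior associate: 60.6 × $485 = $29,391.00
Junior associate: 74.4 × $375 = $27,900.00
Paralegal: 118.7 × $210 = $24,927.00
Subtotal: $46,095.00 + $29,391.00 + $27,900.00 + $24,927.00 = $128,313.00
Travel: 9.4 × ($210 ÷ 2) = 9.4 × $105.00 = $987.00
Total: $128,313.00 + $987.00 = $129,300.00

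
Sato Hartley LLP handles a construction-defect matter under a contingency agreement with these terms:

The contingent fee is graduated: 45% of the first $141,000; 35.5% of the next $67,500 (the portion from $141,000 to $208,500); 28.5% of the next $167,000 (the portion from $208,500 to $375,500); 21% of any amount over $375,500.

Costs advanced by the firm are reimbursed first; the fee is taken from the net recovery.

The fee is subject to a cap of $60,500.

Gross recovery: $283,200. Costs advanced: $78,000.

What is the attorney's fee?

$60,500.00

Fee base (net of costs): $283,200 − $78,000 = $205,200
First $141,000 at 45% = $63,450.00
Remaining $64,200 at 35.5% = $22,791.00
Fee: $63,450.00 + $22,791.00 = $86,241.00
$86,241.00 exceeds the $60,500 cap, so the fee is capped at $60,500.00.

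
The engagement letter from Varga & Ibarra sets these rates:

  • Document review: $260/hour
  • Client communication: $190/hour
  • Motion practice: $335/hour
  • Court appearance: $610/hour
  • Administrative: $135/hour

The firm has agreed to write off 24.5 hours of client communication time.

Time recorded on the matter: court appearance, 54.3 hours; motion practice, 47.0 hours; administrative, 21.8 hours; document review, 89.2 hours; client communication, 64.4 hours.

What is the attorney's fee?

Document review: 89.2 × $260 = $23,192.00
Client communication: 64.4 × $190 = $12,236.00
Motion practice: 47.0 × $335 = $15,745.00
Court appearance: 54.3 × $610 = $33,123.00
Administrative: 21.8 × $135 = $2,943.00
Subtotal: $87,239.00
Write-off: 24.5 × $190 = $4,655.00
Total: $87,239.00 − $4,655.00 = $82,584.00

$82,584.00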